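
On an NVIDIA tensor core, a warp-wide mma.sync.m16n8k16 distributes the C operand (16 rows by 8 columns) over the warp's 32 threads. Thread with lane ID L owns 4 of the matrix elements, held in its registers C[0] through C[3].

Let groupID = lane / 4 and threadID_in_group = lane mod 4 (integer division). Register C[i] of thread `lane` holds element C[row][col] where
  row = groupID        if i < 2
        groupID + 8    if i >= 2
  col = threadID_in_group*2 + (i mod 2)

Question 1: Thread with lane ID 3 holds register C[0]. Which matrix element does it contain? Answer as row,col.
0,6

lane 3: grp=0 (3/4), tig=3 (3%4)
i=0: r=0+0=0, c=3*2+0=6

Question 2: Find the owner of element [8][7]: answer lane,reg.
3,3

r=8⇒gr=0,Rb=1  c=7⇒th=3,odd=1
L=0*4+3=3  i=1*2+1=3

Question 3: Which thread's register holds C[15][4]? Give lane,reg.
r: 15->gid=7,r8=1  c: 4->tid=2,i&1=0
L=7*4+2=30  i=1*2+0=2

30,2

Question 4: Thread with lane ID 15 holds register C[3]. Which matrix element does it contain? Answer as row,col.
lane 15->15/4=3, 15 mod 4=3
i=3  r:3+8->11  c:2·3+1->7

11,7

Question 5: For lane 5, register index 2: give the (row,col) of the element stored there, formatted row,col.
lane 5⇒5/4=1, 5 mod 4=1
i=2  r:1+8⇒9  c:2·1+0⇒2

9,2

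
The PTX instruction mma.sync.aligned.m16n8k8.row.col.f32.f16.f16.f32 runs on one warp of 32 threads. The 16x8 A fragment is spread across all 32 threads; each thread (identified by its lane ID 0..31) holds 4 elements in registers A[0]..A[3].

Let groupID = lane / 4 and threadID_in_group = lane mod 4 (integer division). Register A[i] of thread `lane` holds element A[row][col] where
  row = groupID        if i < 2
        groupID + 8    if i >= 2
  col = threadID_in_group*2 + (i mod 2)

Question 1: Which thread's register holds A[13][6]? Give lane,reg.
r=13⇒gr=5,Rb=1  c=6⇒th=3,odd=0
L=5*4+3=23  i=1*2+0=2

23,2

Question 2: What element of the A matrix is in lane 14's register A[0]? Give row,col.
3,4

lane 14: gid=3 (14/4), tid=2 (14%4)
i=0: r=3+0=3, c=2*2+0=4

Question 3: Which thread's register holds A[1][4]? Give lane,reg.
r: 1->gid=1,r8=0  c: 4->tid=2,i&1=0
L=1*4+2=6  i=0*2+0=0

6,0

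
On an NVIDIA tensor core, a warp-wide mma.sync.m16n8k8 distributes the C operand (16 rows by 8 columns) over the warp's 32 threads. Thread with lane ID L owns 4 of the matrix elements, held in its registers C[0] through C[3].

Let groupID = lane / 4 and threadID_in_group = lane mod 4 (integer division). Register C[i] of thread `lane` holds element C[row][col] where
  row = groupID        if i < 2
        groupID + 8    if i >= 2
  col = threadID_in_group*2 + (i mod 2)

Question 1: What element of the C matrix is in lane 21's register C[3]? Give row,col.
21: gid=5,tid=1
[3] (5+8,1*2+1) = (13,3)

13,3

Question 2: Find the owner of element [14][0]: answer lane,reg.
24,2

r=14⇒gr=6,Rb=1  c=0⇒th=0,odd=0
L=6*4+0=24  i=1*2+0=2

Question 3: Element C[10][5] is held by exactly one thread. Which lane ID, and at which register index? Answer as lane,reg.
10,3

r: 10->gid=2,r8=1  c: 5->tid=2,i&1=1
L=2*4+2=10  i=1*2+1=3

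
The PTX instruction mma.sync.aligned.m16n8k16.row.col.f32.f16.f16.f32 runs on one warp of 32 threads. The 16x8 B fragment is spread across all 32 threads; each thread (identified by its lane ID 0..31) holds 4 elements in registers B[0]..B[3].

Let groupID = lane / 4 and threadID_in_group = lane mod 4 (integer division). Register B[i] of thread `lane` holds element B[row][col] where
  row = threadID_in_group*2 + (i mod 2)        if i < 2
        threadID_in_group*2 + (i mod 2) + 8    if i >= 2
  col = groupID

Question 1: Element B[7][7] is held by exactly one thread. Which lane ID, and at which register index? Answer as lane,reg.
31,1

c=7->g=7  r=7->rb=0,t=3,b0=1
L=7*4+3=31  i=0*2+1=1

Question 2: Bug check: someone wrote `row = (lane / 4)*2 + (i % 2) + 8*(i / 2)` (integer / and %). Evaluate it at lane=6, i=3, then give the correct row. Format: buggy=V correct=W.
buggy=11 correct=13

`(lane / 4)*2 + (i % 2) + 8*(i / 2)`[6,3]→11
L=6→G=6>>2=1, T=6&3=2
[3]→row 2·2+1+8=13  col G=1
row: 11 vs 13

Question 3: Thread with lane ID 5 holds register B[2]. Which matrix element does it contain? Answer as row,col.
10,1

L=5→G=5>>2=1, T=5&3=1
[2]→row 1·2+0+8=10  col G=1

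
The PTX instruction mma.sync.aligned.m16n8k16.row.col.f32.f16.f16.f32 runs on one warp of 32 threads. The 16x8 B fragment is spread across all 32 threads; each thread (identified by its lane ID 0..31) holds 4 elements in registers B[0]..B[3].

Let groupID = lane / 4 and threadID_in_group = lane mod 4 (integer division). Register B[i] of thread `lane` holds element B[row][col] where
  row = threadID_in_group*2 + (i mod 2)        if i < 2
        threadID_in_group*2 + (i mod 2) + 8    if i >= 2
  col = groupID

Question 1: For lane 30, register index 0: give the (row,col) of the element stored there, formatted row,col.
L=30→G=30>>2=7, T=30&3=2
[0]→row 2·2+0+0=4  col G=7

4,7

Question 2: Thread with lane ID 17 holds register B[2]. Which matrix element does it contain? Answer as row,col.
lane 17->17/4=4, 17 mod 4=1
i=2  r:2·1+0+8->10  c:4

10,4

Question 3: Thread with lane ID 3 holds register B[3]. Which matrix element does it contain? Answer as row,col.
15,0

lane 3: g=0 (3/4), t=3 (3%4)
i=3: r=3*2+1+8=15, c=g=0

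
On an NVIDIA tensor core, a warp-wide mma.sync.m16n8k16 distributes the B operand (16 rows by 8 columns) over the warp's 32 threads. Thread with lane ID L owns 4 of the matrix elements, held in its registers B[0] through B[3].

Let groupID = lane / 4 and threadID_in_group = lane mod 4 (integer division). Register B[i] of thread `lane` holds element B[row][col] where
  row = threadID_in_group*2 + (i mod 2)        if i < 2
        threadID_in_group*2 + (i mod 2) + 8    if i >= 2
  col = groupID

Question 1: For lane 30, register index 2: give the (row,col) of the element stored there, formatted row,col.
12,7

lane 30->30/4=7, 30 mod 4=2
i=2  r:2·2+0+8->12  c:7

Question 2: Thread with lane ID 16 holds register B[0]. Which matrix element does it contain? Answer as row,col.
lane 16: g=4 (16/4), t=0 (16%4)
i=0: r=0*2+0+0=0, c=g=4

0,4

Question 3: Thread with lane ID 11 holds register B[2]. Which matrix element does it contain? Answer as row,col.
L=11→G=11>>2=2, T=11&3=3
[2]→row 3·2+0+8=14  col G=2

14,2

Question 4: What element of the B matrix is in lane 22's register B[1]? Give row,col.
5,5

22: gr=5,th=2
[1] (2*2+1+0,5) = (5,5)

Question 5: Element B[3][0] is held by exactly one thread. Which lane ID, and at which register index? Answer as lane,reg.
1,1

c=0->g=0  r=3->rb=0,t=1,b0=1
L=0*4+1=1  i=0*2+1=1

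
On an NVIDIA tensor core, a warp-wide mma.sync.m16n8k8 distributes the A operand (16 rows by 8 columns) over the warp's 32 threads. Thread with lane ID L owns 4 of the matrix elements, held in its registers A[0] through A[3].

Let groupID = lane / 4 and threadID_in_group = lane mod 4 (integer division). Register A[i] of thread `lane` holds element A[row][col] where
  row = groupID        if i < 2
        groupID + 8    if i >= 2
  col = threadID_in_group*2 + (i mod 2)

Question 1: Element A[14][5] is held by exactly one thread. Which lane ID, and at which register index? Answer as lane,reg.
26,3

r=14->g=6,rb=1  c=5->t=2,b0=1
L=6*4+2=26  i=1*2+1=3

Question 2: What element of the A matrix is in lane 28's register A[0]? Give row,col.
lane 28: g=7 (28/4), t=0 (28%4)
i=0: r=7+0=7, c=0*2+0=0

7,0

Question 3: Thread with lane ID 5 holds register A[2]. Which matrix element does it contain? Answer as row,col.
9,2

lane 5⇒5/4=1, 5 mod 4=1
i=2  r:1+8⇒9  c:2·1+0⇒2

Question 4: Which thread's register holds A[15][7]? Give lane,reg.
31,3

r=15→G=7,rhi=1  c=7→T=3,p=1
L=7*4+3=31  i=1*2+1=3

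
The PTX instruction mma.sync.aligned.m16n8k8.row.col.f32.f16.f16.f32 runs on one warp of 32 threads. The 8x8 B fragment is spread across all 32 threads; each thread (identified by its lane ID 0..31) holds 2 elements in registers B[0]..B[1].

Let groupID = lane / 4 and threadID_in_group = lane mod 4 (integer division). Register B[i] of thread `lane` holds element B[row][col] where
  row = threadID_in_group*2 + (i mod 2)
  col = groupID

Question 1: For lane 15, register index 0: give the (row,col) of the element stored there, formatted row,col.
6,3

lane 15⇒15/4=3, 15 mod 4=3
i=0  r:2·3+0⇒6  c:3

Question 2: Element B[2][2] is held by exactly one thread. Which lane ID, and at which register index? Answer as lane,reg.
c=2→G=2  r=2→T=1,p=0
L=2*4+1=9  i=0=0

9,0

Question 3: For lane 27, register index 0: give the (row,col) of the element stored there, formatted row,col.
6,6

lane 27: grp=6 (27/4), tig=3 (27%4)
i=0: r=3*2+0=6, c=grp=6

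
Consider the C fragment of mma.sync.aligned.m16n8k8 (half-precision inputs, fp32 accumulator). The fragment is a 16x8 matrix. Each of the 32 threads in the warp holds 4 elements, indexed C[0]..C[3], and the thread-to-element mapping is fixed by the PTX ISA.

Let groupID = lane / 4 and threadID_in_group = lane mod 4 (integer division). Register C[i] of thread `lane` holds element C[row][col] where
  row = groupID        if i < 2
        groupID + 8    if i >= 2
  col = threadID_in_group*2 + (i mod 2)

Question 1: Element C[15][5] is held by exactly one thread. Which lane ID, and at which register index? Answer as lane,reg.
r=15→G=7,rhi=1  c=5→T=2,p=1
L=7*4+2=30  i=1*2+1=3

30,3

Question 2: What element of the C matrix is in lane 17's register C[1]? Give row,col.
L=17->g=17>>2=4, t=17&3=1
[1]->row 4+0=4  col 1·2+1=3

4,3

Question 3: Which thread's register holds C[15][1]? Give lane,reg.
r=15→G=7,rhi=1  c=1→T=0,p=1
L=7*4+0=28  i=1*2+1=3

28,3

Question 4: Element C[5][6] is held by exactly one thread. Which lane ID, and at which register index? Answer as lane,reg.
23,0

r:5=>grp=5,rB=0  c:6=>tig=3,lo=0
L=5*4+3=23  i=0*2+0=0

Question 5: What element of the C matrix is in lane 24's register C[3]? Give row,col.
14,1

lane 24: G=6 (24/4), T=0 (24%4)
i=3: r=6+8=14, c=0*2+1=1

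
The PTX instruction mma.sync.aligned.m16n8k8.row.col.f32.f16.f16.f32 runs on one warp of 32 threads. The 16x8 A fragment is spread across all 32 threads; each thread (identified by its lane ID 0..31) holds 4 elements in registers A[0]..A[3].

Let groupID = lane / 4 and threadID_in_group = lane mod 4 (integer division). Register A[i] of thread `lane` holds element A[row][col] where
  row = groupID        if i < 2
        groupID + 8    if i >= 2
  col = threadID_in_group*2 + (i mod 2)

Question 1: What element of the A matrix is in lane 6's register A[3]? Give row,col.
9,5

lane 6→6/4=1, 6 mod 4=2
i=3  r:1+8→9  c:2·2+1→5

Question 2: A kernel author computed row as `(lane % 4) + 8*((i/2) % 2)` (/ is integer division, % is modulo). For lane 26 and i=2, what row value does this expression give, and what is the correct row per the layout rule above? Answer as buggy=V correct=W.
buggy=10 correct=14

`(lane % 4) + 8*((i/2) % 2)`[26,2]→10
lane 26: G=6 (26/4), T=2 (26%4)
i=2: r=6+8=14, c=2*2+0=4
row: 10 vs 14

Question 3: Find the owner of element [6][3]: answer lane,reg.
r=6->g=6,rb=0  c=3->t=1,b0=1
L=6*4+1=25  i=0*2+1=1

25,1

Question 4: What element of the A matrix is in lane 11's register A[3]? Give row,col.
10,7

L=11->g=11>>2=2, t=11&3=3
[3]->row 2+8=10  col 3·2+1=7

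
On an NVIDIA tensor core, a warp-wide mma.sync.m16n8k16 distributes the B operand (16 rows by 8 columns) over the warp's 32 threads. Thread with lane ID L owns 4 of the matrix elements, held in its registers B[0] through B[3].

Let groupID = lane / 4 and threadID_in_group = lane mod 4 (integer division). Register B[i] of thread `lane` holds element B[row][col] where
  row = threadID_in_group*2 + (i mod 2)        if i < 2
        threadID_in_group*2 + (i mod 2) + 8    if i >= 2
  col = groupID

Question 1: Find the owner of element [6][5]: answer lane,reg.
23,0

c=5⇒gr=5  r=6⇒Rb=0,th=3,odd=0
L=5*4+3=23  i=0*2+0=0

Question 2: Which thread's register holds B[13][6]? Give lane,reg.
26,3

c:6=>grp=6  r:13=>rB=1,tig=2,lo=1
L=6*4+2=26  i=1*2+1=3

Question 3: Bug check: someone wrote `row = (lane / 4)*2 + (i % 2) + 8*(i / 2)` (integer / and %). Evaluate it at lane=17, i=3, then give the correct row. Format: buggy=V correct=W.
buggy=17 correct=11

`(lane / 4)*2 + (i % 2) + 8*(i / 2)`[17,3]→17
lane 17→17/4=4, 17 mod 4=1
i=3  r:2·1+1+8→11  c:4
row: 17 vs 11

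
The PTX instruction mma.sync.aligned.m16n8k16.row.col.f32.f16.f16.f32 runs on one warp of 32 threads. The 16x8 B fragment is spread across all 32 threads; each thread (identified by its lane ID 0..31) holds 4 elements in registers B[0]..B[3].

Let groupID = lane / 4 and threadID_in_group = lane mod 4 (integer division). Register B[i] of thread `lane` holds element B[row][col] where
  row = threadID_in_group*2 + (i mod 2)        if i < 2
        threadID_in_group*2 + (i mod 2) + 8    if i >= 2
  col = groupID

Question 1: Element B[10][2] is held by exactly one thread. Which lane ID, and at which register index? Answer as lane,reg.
c=2→G=2  r=10→rhi=1,T=1,p=0
L=2*4+1=9  i=1*2+0=2

9,2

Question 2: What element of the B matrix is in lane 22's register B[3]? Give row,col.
L=22→G=22>>2=5, T=22&3=2
[3]→row 2·2+1+8=13  col G=5

13,5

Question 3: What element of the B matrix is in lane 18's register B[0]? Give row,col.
4,4

lane 18→18/4=4, 18 mod 4=2
i=0  r:2·2+0+0→4  c:4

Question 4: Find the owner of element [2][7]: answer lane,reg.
c: 7->gid=7  r: 2->r8=0,tid=1,i&1=0
L=7*4+1=29  i=0*2+0=0

29,0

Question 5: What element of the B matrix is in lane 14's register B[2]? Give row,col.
lane 14→14/4=3, 14 mod 4=2
i=2  r:2·2+0+8→12  c:3

12,3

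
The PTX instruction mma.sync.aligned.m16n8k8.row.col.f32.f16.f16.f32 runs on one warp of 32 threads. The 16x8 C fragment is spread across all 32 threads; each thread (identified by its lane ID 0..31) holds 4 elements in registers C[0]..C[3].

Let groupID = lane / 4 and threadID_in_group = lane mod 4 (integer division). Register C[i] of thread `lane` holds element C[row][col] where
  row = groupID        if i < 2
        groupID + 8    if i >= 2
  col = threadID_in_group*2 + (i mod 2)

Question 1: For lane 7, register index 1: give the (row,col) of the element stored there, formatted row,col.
1,7

lane 7: gr=1 (7/4), th=3 (7%4)
i=1: r=1+0=1, c=3*2+1=7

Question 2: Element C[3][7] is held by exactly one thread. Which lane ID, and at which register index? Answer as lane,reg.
15,1

r=3⇒gr=3,Rb=0  c=7⇒th=3,odd=1
L=3*4+3=15  i=0*2+1=1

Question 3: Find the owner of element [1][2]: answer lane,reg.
5,0

r:1=>grp=1,rB=0  c:2=>tig=1,lo=0
L=1*4+1=5  i=0*2+0=0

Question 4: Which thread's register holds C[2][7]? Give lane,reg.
11,1

r=2→G=2,rhi=0  c=7→T=3,p=1
L=2*4+3=11  i=0*2+1=1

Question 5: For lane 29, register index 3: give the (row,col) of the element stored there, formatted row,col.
29: G=7,T=1
[3] (7+8,1*2+1) = (15,3)

15,3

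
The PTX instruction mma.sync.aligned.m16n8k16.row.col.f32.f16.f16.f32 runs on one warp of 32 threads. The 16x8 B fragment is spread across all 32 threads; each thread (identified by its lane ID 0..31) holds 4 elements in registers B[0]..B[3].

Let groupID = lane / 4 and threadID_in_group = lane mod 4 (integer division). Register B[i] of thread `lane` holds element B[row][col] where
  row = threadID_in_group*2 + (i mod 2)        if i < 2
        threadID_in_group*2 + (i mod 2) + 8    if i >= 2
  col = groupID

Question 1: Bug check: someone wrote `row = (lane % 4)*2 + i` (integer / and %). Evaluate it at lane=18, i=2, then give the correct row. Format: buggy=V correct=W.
buggy=6 correct=12

`(lane % 4)*2 + i`[18,2]->6
lane 18->18/4=4, 18 mod 4=2
i=2  r:2·2+0+8->12  c:4
row: 6 vs 12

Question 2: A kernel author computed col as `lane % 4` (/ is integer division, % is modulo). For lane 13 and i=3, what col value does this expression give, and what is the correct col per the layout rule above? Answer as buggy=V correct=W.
`lane % 4`[13,3]->1
L=13->g=13>>2=3, t=13&3=1
[3]->row 1·2+1+8=11  col g=3
col: 1 vs 3

buggy=1 correct=3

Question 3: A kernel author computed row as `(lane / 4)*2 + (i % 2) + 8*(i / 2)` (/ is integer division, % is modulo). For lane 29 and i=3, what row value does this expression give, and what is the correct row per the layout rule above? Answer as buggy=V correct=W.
`(lane / 4)*2 + (i % 2) + 8*(i / 2)`[29,3]->23
29: g=7,t=1
[3] (1*2+1+8,7) = (11,7)
row: 23 vs 11

buggy=23 correct=11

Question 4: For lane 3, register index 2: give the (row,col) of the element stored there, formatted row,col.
lane 3=>3/4=0, 3 mod 4=3
i=2  r:2·3+0+8=>14  c:0

14,0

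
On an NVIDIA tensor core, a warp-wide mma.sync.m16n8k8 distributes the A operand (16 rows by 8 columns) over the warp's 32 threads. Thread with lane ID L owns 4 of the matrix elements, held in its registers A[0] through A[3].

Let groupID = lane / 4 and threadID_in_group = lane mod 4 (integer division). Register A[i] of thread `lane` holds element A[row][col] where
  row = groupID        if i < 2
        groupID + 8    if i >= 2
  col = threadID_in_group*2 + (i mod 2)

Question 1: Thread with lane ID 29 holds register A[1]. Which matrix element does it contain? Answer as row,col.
L=29=>grp=29>>2=7, tig=29&3=1
[1]=>row 7+0=7  col 1·2+1=3

7,3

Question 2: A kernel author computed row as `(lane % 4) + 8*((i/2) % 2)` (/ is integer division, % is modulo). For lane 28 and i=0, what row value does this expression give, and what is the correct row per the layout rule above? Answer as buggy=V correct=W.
`(lane % 4) + 8*((i/2) % 2)`[28,0]→0
lane 28→28/4=7, 28 mod 4=0
i=0  r:7+0→7  c:2·0+0→0
row: 0 vs 7

buggy=0 correct=7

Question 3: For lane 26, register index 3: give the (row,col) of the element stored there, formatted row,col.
lane 26: G=6 (26/4), T=2 (26%4)
i=3: r=6+8=14, c=2*2+1=5

14,5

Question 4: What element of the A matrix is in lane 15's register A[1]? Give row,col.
3,7

lane 15->15/4=3, 15 mod 4=3
i=1  r:3+0->3  c:2·3+1->7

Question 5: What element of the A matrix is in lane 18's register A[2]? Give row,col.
L=18->g=18>>2=4, t=18&3=2
[2]->row 4+8=12  col 2·2+0=4

12,4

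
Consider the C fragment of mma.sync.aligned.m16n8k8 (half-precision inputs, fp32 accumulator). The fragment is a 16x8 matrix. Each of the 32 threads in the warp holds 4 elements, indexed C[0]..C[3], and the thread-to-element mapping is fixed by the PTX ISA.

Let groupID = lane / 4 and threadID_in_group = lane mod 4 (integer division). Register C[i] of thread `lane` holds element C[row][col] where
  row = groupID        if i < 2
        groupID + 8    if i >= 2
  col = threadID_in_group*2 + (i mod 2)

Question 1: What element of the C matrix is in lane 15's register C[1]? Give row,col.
lane 15⇒15/4=3, 15 mod 4=3
i=1  r:3+0⇒3  c:2·3+1⇒7

3,7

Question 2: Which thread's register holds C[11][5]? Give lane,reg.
r=11->g=3,rb=1  c=5->t=2,b0=1
L=3*4+2=14  i=1*2+1=3

14,3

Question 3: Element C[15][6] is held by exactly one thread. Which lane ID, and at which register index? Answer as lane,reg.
31,2

r:15=>grp=7,rB=1  c:6=>tig=3,lo=0
L=7*4+3=31  i=1*2+0=2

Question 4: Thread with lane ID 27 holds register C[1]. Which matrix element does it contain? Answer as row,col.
27: G=6,T=3
[1] (6+0,3*2+1) = (6,7)

6,7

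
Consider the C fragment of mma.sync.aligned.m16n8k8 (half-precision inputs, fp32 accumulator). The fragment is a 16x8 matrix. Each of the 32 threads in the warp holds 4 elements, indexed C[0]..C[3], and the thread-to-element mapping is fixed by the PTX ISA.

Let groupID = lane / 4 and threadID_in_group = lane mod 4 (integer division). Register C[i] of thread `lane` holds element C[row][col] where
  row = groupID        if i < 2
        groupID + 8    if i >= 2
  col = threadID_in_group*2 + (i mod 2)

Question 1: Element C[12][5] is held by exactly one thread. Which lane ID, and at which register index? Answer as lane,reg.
18,3

r=12->g=4,rb=1  c=5->t=2,b0=1
L=4*4+2=18  i=1*2+1=3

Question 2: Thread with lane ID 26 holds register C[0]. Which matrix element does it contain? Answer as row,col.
26: gid=6,tid=2
[0] (6+0,2*2+0) = (6,4)

6,4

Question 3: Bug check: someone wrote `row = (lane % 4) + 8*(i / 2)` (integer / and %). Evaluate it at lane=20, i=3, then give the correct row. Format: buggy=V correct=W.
buggy=8 correct=13

`(lane % 4) + 8*(i / 2)`[20,3]=>8
lane 20: grp=5 (20/4), tig=0 (20%4)
i=3: r=5+8=13, c=0*2+1=1
row: 8 vs 13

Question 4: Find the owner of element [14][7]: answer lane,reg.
27,3

r=14->g=6,rb=1  c=7->t=3,b0=1
L=6*4+3=27  i=1*2+1=3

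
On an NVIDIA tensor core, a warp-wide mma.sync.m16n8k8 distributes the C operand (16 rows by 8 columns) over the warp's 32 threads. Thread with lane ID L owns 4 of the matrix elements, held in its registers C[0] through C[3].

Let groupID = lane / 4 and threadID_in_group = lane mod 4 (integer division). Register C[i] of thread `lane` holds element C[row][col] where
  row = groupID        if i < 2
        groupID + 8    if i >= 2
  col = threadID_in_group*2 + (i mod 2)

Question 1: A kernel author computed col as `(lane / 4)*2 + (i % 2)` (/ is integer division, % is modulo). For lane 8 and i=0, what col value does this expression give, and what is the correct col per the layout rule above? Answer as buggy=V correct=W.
`(lane / 4)*2 + (i % 2)`[8,0]⇒4
lane 8: gr=2 (8/4), th=0 (8%4)
i=0: r=2+0=2, c=0*2+0=0
col: 4 vs 0

buggy=4 correct=0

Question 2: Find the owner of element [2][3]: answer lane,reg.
9,1

r=2->g=2,rb=0  c=3->t=1,b0=1
L=2*4+1=9  i=0*2+1=1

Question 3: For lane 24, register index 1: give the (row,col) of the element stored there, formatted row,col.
lane 24->24/4=6, 24 mod 4=0
i=1  r:6+0->6  c:2·0+1->1

6,1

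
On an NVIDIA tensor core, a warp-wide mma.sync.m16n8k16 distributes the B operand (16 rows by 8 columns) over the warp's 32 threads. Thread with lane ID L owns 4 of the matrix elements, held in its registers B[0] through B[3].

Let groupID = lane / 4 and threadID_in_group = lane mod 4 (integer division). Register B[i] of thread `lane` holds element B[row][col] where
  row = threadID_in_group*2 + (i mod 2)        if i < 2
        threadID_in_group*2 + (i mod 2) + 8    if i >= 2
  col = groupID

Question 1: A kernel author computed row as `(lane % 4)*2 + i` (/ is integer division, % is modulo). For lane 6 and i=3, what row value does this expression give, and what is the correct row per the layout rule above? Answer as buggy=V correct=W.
`(lane % 4)*2 + i`[6,3]→7
lane 6: G=1 (6/4), T=2 (6%4)
i=3: r=2*2+1+8=13, c=G=1
row: 7 vs 13

buggy=7 correct=13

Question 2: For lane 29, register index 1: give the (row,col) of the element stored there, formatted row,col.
3,7

lane 29: G=7 (29/4), T=1 (29%4)
i=1: r=1*2+1+0=3, c=G=7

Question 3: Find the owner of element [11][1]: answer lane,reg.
c=1->g=1  r=11->rb=1,t=1,b0=1
L=1*4+1=5  i=1*2+1=3

5,3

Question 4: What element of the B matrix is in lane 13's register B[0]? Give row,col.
2,3

lane 13: g=3 (13/4), t=1 (13%4)
i=0: r=1*2+0+0=2, c=g=3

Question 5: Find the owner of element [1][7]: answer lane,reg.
c=7⇒gr=7  r=1⇒Rb=0,th=0,odd=1
L=7*4+0=28  i=0*2+1=1

28,1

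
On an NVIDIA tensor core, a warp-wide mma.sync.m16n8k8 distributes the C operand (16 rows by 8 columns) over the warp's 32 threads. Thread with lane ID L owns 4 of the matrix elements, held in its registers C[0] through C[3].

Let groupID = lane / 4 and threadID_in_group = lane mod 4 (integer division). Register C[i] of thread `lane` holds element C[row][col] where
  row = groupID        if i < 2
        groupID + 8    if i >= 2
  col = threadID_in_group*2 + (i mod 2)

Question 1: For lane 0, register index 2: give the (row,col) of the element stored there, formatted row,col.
lane 0->0/4=0, 0 mod 4=0
i=2  r:0+8->8  c:2·0+0->0

8,0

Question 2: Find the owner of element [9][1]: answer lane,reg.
4,3

r:9=>grp=1,rB=1  c:1=>tig=0,lo=1
L=1*4+0=4  i=1*2+1=3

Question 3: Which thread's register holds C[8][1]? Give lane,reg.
0,3

r: 8->gid=0,r8=1  c: 1->tid=0,i&1=1
L=0*4+0=0  i=1*2+1=3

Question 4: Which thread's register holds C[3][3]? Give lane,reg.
13,1

r=3→G=3,rhi=0  c=3→T=1,p=1
L=3*4+1=13  i=0*2+1=1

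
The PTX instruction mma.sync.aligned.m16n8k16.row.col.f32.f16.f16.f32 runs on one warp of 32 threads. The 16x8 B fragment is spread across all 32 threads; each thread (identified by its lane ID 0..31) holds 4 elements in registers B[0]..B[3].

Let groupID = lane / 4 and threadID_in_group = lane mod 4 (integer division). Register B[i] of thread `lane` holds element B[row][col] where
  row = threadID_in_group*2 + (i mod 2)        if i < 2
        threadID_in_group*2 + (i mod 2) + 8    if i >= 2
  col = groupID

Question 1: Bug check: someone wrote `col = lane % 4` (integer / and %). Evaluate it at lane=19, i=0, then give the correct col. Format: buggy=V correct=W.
buggy=3 correct=4

`lane % 4`[19,0]=>3
lane 19: grp=4 (19/4), tig=3 (19%4)
i=0: r=3*2+0+0=6, c=grp=4
col: 3 vs 4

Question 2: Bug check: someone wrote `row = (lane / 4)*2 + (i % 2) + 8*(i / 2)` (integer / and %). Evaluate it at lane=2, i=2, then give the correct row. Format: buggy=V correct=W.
`(lane / 4)*2 + (i % 2) + 8*(i / 2)`[2,2]->8
lane 2->2/4=0, 2 mod 4=2
i=2  r:2·2+0+8->12  c:0
row: 8 vs 12

buggy=8 correct=12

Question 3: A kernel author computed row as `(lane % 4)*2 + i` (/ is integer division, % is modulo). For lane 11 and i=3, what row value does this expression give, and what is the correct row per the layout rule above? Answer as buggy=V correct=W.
buggy=9 correct=15

`(lane % 4)*2 + i`[11,3]->9
L=11->gid=11>>2=2, tid=11&3=3
[3]->row 3·2+1+8=15  col gid=2
row: 9 vs 15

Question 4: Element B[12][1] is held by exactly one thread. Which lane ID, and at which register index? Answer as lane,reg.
6,2

c:1=>grp=1  r:12=>rB=1,tig=2,lo=0
L=1*4+2=6  i=1*2+0=2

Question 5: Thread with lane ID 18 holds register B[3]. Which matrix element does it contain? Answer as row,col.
13,4

18: g=4,t=2
[3] (2*2+1+8,4) = (13,4)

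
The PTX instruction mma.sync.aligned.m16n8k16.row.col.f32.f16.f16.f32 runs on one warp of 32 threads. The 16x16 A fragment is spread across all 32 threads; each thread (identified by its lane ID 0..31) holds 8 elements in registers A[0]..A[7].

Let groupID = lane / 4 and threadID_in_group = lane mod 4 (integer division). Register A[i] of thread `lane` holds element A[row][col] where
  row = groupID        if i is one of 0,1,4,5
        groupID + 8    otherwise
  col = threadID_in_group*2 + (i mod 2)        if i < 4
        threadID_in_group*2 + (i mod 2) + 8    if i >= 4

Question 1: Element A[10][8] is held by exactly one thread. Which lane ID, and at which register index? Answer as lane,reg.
r=10->g=2,rb=1  c=8->cb=1,t=0,b0=0
L=2*4+0=8  i=1*4+1*2+0=6

8,6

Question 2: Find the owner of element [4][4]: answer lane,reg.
r=4⇒gr=4,Rb=0  c=4⇒Cb=0,th=2,odd=0
L=4*4+2=18  i=0*4+0*2+0=0

18,0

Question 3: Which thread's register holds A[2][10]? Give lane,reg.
r=2⇒gr=2,Rb=0  c=10⇒Cb=1,th=1,odd=0
L=2*4+1=9  i=1*4+0*2+0=4

9,4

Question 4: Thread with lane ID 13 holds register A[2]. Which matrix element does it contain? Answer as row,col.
11,2

lane 13: g=3 (13/4), t=1 (13%4)
i=2: r=3+8=11, c=1*2+0+0=2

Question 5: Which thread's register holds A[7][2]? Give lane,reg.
29,0

r=7->g=7,rb=0  c=2->cb=0,t=1,b0=0
L=7*4+1=29  i=0*4+0*2+0=0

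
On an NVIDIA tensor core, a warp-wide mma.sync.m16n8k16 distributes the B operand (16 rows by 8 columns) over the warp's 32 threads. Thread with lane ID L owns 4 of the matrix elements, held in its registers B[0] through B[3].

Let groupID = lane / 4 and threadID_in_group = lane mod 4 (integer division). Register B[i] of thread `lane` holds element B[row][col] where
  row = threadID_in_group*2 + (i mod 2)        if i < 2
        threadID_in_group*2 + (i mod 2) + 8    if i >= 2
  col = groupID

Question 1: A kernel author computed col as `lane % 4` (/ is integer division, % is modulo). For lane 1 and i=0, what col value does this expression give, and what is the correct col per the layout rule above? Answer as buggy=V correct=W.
`lane % 4`[1,0]->1
L=1->gid=1>>2=0, tid=1&3=1
[0]->row 1·2+0+0=2  col gid=0
col: 1 vs 0

buggy=1 correct=0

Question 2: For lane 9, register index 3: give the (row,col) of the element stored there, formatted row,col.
11,2

L=9->gid=9>>2=2, tid=9&3=1
[3]->row 1·2+1+8=11  col gid=2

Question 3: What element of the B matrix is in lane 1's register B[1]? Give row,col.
3,0

1: grp=0,tig=1
[1] (1*2+1+0,0) = (3,0)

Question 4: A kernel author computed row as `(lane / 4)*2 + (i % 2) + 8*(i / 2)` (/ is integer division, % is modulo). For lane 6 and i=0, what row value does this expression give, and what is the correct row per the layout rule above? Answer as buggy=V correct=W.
`(lane / 4)*2 + (i % 2) + 8*(i / 2)`[6,0]->2
lane 6->6/4=1, 6 mod 4=2
i=0  r:2·2+0+0->4  c:1
row: 2 vs 4

buggy=2 correct=4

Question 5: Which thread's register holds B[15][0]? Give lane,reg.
c=0→G=0  r=15→rhi=1,T=3,p=1
L=0*4+3=3  i=1*2+1=3

3,3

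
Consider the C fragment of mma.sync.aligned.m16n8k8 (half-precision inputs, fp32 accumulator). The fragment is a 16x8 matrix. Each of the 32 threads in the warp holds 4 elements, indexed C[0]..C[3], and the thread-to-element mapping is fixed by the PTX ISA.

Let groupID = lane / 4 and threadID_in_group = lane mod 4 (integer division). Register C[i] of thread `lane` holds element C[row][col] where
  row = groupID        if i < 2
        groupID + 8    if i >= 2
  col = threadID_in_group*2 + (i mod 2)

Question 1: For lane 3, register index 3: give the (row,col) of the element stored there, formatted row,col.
3: G=0,T=3
[3] (0+8,3*2+1) = (8,7)

8,7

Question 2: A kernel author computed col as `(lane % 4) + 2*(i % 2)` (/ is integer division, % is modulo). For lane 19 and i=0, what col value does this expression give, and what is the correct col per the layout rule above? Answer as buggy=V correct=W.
buggy=3 correct=6

`(lane % 4) + 2*(i % 2)`[19,0]=>3
lane 19: grp=4 (19/4), tig=3 (19%4)
i=0: r=4+0=4, c=3*2+0=6
col: 3 vs 6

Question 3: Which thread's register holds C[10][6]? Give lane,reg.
r:10=>grp=2,rB=1  c:6=>tig=3,lo=0
L=2*4+3=11  i=1*2+0=2

11,2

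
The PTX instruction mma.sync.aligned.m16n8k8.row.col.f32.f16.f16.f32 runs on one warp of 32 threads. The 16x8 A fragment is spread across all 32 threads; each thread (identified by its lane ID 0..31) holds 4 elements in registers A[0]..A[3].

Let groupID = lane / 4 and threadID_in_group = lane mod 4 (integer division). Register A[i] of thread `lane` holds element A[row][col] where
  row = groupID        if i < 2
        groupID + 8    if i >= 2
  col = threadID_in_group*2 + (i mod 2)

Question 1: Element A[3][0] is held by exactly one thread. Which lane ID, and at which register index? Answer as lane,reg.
r: 3->gid=3,r8=0  c: 0->tid=0,i&1=0
L=3*4+0=12  i=0*2+0=0

12,0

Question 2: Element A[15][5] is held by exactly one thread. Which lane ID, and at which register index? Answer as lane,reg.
r=15⇒gr=7,Rb=1  c=5⇒th=2,odd=1
L=7*4+2=30  i=1*2+1=3

30,3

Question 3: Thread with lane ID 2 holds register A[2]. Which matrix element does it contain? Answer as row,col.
8,4

L=2->gid=2>>2=0, tid=2&3=2
[2]->row 0+8=8  col 2·2+0=4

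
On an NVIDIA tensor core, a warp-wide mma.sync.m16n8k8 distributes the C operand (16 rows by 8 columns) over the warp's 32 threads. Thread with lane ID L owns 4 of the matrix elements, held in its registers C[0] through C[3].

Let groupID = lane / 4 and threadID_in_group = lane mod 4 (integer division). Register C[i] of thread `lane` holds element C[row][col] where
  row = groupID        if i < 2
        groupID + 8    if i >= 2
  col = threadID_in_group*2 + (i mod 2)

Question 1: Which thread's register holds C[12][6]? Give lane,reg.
19,2

r=12⇒gr=4,Rb=1  c=6⇒th=3,odd=0
L=4*4+3=19  i=1*2+0=2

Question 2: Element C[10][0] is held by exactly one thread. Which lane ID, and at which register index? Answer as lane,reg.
8,2

r: 10->gid=2,r8=1  c: 0->tid=0,i&1=0
L=2*4+0=8  i=1*2+0=2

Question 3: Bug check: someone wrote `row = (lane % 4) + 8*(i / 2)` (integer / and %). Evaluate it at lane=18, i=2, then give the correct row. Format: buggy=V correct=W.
buggy=10 correct=12

`(lane % 4) + 8*(i / 2)`[18,2]→10
L=18→G=18>>2=4, T=18&3=2
[2]→row 4+8=12  col 2·2+0=4
row: 10 vs 12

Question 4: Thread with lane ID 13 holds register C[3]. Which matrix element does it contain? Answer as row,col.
11,3

lane 13: gr=3 (13/4), th=1 (13%4)
i=3: r=3+8=11, c=1*2+1=3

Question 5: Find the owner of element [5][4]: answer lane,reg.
r: 5->gid=5,r8=0  c: 4->tid=2,i&1=0
L=5*4+2=22  i=0*2+0=0

22,0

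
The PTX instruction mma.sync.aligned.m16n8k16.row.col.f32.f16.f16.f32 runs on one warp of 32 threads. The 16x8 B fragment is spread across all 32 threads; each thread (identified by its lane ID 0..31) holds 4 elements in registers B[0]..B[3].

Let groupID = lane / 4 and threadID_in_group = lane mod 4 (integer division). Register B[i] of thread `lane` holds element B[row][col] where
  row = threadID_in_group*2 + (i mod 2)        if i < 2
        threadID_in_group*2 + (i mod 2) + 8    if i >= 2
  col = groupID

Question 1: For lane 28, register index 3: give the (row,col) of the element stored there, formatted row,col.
28: gr=7,th=0
[3] (0*2+1+8,7) = (9,7)

9,7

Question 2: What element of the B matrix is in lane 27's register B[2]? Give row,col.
14,6

L=27⇒gr=27>>2=6, th=27&3=3
[2]⇒row 3·2+0+8=14  col gr=6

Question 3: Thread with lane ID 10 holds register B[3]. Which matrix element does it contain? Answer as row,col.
13,2

lane 10→10/4=2, 10 mod 4=2
i=3  r:2·2+1+8→13  c:2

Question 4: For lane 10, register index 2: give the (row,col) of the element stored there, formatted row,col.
12,2

10: g=2,t=2
[2] (2*2+0+8,2) = (12,2)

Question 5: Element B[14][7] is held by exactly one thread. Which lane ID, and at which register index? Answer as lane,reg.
31,2

c:7=>grp=7  r:14=>rB=1,tig=3,lo=0
L=7*4+3=31  i=1*2+0=2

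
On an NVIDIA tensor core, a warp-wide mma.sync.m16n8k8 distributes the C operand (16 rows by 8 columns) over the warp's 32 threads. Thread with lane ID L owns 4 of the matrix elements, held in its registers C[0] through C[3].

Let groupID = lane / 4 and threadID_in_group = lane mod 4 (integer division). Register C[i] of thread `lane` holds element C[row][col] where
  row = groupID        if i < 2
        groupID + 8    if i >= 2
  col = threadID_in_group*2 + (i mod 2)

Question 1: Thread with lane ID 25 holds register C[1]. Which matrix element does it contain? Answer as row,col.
6,3

L=25->gid=25>>2=6, tid=25&3=1
[1]->row 6+0=6  col 1·2+1=3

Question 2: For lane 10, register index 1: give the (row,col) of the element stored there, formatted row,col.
10: gid=2,tid=2
[1] (2+0,2*2+1) = (2,5)

2,5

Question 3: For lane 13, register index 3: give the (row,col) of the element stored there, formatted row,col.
11,3

L=13->g=13>>2=3, t=13&3=1
[3]->row 3+8=11  col 1·2+1=3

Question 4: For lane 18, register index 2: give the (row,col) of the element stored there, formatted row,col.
12,4

L=18→G=18>>2=4, T=18&3=2
[2]→row 4+8=12  col 2·2+0=4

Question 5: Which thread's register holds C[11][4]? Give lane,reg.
r: 11->gid=3,r8=1  c: 4->tid=2,i&1=0
L=3*4+2=14  i=1*2+0=2

14,2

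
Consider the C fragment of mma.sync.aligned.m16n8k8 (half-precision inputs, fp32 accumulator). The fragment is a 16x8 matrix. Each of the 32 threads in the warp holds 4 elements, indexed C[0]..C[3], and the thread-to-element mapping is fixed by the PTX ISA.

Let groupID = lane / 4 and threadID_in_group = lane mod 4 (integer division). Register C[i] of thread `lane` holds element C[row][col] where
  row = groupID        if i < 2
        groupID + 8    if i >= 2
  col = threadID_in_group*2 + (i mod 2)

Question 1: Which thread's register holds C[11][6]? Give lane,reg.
r: 11->gid=3,r8=1  c: 6->tid=3,i&1=0
L=3*4+3=15  i=1*2+0=2

15,2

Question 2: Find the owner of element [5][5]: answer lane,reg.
r=5⇒gr=5,Rb=0  c=5⇒th=2,odd=1
L=5*4+2=22  i=0*2+1=1

22,1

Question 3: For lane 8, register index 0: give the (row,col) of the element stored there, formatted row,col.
L=8=>grp=8>>2=2, tig=8&3=0
[0]=>row 2+0=2  col 0·2+0=0

2,0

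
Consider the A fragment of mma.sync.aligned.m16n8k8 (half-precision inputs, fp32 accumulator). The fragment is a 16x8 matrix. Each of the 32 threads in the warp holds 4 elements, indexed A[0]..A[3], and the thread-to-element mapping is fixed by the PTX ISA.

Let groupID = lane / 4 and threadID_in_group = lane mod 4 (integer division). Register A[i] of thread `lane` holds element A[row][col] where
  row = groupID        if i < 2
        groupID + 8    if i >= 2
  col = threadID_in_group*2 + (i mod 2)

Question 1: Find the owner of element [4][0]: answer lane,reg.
16,0

r: 4->gid=4,r8=0  c: 0->tid=0,i&1=0
L=4*4+0=16  i=0*2+0=0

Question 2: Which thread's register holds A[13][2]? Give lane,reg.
21,2

r=13⇒gr=5,Rb=1  c=2⇒th=1,odd=0
L=5*4+1=21  i=1*2+0=2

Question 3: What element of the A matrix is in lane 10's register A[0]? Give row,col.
2,4

lane 10: g=2 (10/4), t=2 (10%4)
i=0: r=2+0=2, c=2*2+0=4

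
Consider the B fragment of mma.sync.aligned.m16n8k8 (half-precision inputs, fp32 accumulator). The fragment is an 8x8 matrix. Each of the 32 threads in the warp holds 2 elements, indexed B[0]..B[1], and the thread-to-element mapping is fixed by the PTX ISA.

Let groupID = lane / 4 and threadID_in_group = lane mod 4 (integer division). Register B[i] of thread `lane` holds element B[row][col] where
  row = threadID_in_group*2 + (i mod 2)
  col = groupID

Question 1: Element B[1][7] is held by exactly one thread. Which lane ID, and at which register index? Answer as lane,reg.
28,1

c:7=>grp=7  r:1=>tig=0,lo=1
L=7*4+0=28  i=1=1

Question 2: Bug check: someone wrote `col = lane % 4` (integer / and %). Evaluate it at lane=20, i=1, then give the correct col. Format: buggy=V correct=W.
buggy=0 correct=5

`lane % 4`[20,1]⇒0
lane 20: gr=5 (20/4), th=0 (20%4)
i=1: r=0*2+1=1, c=gr=5
col: 0 vs 5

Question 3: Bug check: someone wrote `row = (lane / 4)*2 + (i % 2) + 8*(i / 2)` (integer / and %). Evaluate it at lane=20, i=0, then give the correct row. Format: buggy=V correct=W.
buggy=10 correct=0

`(lane / 4)*2 + (i % 2) + 8*(i / 2)`[20,0]->10
L=20->g=20>>2=5, t=20&3=0
[0]->row 0·2+0=0  col g=5
row: 10 vs 0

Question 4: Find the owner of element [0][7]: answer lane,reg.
28,0

c: 7->gid=7  r: 0->tid=0,i&1=0
L=7*4+0=28  i=0=0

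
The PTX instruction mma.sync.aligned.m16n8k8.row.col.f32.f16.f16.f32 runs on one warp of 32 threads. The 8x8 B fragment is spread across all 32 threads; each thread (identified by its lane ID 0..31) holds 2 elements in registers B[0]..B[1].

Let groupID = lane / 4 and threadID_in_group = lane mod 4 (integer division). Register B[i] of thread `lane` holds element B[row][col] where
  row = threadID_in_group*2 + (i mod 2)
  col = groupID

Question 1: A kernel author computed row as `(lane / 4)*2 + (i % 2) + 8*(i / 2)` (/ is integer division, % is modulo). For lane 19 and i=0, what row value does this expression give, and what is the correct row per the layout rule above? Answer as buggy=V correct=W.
buggy=8 correct=6

`(lane / 4)*2 + (i % 2) + 8*(i / 2)`[19,0]->8
lane 19: gid=4 (19/4), tid=3 (19%4)
i=0: r=3*2+0=6, c=gid=4
row: 8 vs 6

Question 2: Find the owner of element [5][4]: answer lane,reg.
18,1

c=4⇒gr=4  r=5⇒th=2,odd=1
L=4*4+2=18  i=1=1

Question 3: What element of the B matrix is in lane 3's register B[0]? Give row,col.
3: gid=0,tid=3
[0] (3*2+0,0) = (6,0)

6,0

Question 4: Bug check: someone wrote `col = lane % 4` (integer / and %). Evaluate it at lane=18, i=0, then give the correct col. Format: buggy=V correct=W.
`lane % 4`[18,0]→2
18: G=4,T=2
[0] (2*2+0,4) = (4,4)
col: 2 vs 4

buggy=2 correct=4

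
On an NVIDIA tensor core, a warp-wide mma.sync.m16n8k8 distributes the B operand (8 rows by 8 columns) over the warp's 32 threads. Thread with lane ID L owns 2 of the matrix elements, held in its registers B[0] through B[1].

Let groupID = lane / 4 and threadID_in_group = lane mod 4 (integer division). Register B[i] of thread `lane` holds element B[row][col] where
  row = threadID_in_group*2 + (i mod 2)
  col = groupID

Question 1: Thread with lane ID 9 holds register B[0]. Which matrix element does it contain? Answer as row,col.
2,2

9: g=2,t=1
[0] (1*2+0,2) = (2,2)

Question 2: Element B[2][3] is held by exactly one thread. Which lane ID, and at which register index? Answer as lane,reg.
13,0

c=3→G=3  r=2→T=1,p=0
L=3*4+1=13  i=0=0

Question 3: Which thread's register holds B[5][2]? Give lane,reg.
c=2→G=2  r=5→T=2,p=1
L=2*4+2=10  i=1=1

10,1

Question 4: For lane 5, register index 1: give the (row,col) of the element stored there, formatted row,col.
3,1

5: gid=1,tid=1
[1] (1*2+1,1) = (3,1)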